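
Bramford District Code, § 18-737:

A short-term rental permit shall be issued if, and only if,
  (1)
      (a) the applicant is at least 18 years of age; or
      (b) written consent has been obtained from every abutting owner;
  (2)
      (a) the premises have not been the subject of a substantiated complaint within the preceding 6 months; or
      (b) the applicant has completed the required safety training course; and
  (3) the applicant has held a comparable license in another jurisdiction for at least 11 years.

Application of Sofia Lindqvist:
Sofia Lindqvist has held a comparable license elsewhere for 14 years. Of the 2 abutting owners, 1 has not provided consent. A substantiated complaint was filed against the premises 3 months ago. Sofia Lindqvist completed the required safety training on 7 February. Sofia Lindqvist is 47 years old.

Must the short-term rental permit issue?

Yes — granted.

(a) age ≥ 18 — holds.
(b) all abutters consent — not satisfied.
(1) = T OR F = true.
(a) no complaint in 6 mo. — not met.
(b) safety training — holds.
(2): F OR T → true.
(3) prior license ≥ 11 yr — met.
So Overall is satisfied (T AND T AND T).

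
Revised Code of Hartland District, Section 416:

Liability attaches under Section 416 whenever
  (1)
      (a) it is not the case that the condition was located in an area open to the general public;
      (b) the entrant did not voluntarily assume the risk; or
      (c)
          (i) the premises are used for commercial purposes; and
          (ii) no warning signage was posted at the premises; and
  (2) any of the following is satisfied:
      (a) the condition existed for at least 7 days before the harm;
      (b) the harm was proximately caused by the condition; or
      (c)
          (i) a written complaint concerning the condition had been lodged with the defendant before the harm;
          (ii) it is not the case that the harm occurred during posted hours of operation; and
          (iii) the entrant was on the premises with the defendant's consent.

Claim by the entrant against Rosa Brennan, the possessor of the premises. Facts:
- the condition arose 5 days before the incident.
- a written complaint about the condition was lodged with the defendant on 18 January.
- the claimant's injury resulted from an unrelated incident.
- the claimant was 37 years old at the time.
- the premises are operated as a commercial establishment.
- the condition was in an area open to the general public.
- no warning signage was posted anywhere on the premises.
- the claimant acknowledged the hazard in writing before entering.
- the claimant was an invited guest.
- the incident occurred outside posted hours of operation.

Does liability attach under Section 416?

(a) not (public area) — not met.
(b) no assumed risk — not satisfied.
(i) commercial use — holds.
(ii) no signage posted — satisfied.
So (c) is satisfied (T AND T).
(1) = F OR F OR T = true.
(a) condition ≥7 days old — not satisfied.
(b) proximate cause — fails.
(i) complaint lodged — satisfied.
(ii) not (during posted hours) — holds.
(iii) consent to enter — holds.
(c) = T AND T AND T = true.
So (2) is satisfied (F OR F OR T).
Overall = T AND T = true.

Yes — liable.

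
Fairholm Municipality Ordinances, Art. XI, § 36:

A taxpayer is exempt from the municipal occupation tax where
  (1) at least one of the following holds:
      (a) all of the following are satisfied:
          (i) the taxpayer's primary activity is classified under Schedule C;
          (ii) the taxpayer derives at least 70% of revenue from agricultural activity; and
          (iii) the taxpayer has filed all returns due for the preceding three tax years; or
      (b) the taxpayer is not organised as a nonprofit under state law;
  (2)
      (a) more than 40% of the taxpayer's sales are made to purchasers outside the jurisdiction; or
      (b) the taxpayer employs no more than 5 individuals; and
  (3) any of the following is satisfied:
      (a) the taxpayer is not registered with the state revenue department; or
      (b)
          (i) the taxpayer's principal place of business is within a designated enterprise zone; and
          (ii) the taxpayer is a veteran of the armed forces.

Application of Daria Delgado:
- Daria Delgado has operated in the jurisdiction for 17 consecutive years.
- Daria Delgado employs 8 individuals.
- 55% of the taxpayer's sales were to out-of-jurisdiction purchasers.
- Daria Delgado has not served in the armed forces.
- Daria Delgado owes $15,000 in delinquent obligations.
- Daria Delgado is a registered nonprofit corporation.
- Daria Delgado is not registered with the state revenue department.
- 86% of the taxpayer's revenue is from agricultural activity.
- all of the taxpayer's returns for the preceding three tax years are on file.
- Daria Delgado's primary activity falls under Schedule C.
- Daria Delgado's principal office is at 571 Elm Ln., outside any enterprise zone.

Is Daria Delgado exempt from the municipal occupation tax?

Yes — exempt.

(i) Schedule C activity — satisfied.
(ii) ≥70% agricultural — met.
(iii) returns current — satisfied.
So (a) is satisfied (T AND T AND T).
(b) not (nonprofit) — not met.
(1) = T OR F = true.
(a) >40% out-of-jur. sales — satisfied.
(b) ≤ 5 employees — fails.
So (2) is satisfied (T OR F).
(a) not (state-registered) — holds.
(i) in enterprise zone — not met.
(ii) veteran — fails.
(b) = F AND F = false.
(3) = T OR F = true.
Overall = T AND T AND T = true.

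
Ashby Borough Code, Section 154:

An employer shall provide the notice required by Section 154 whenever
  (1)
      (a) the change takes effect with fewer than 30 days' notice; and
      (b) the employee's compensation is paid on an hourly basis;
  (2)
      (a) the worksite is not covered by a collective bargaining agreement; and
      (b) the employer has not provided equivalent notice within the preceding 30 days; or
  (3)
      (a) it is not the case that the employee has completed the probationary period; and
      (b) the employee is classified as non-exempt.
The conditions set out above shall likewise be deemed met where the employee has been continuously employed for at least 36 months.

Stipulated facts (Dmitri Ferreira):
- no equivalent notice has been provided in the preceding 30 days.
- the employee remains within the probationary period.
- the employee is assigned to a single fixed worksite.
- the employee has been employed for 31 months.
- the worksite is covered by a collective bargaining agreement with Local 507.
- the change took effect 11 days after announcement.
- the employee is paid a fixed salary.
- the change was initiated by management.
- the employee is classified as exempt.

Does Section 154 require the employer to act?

No — not required.

(a) < 30 days' notice — holds.
(b) hourly-paid — not satisfied.
So (1) is not satisfied (T AND F).
(a) no CBA — not satisfied.
(b) no recent notice — holds.
(2) = F AND T = false.
(a) not (past probation) — satisfied.
(b) non-exempt — fails.
(3) = T AND F = false.
Overall: F OR F OR F → false.
Exception (tenure ≥ 36 mo.) — not satisfied.
Result: main false OR exception false → false.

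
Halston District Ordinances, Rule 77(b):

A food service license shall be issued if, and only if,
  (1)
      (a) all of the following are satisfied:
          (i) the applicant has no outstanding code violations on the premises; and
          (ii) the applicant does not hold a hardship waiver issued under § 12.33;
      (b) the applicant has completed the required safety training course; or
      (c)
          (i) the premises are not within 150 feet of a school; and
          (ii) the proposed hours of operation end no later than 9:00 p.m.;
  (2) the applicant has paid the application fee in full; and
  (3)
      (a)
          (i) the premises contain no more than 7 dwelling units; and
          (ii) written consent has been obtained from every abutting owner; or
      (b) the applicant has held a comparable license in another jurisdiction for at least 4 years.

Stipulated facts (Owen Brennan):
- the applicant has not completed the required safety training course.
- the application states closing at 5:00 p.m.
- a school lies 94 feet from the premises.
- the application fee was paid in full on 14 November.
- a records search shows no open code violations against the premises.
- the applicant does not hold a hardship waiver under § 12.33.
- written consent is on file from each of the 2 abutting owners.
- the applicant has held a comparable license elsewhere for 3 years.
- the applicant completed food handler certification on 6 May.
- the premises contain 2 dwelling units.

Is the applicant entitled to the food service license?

Yes — granted.

(i) no code violations — holds.
(ii) not (hardship waiver) — holds.
So (a) is satisfied (T AND T).
(b) safety training — not satisfied.
(i) ≥150 ft from school — not met.
(ii) closes by 9 p.m. — holds.
(c) = F AND T = false.
So (1) is satisfied (T OR F OR F).
(2) fee paid — met.
(i) ≤ 7 units — holds.
(ii) all abutters consent — satisfied.
So (a) is satisfied (T AND T).
(b) prior license ≥ 4 yr — not satisfied.
So (3) is satisfied (T OR F).
Overall: T AND T AND T → true.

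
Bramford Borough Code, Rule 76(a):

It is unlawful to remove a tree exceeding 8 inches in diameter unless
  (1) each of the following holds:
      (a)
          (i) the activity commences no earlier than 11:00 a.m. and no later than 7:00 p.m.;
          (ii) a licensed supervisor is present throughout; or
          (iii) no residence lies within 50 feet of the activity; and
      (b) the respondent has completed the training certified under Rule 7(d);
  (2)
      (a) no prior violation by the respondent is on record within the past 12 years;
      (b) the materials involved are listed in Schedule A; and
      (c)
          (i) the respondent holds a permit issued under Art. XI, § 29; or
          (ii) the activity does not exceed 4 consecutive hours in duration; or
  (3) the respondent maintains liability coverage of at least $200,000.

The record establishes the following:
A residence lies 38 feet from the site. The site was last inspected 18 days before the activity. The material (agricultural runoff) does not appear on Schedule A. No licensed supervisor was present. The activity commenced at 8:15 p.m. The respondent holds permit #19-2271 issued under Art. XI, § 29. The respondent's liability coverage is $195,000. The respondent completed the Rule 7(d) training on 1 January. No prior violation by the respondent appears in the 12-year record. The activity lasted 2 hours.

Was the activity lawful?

No — unlawful.

(i) start within hours — not satisfied.
(ii) supervisor present — not met.
(iii) no residence in 50 ft — not satisfied.
(a): F OR F OR F → false.
(b) training certified — holds.
(1) = F AND T = false.
(a) no prior violation — met.
(b) Schedule A material — not met.
(i) holds permit — met.
(ii) ≤ 4 hrs duration — holds.
(c) = T OR T = true.
So (2) is not satisfied (T AND F AND T).
(3) coverage ≥ $200,000 — fails.
So Overall is not satisfied (F OR F OR F).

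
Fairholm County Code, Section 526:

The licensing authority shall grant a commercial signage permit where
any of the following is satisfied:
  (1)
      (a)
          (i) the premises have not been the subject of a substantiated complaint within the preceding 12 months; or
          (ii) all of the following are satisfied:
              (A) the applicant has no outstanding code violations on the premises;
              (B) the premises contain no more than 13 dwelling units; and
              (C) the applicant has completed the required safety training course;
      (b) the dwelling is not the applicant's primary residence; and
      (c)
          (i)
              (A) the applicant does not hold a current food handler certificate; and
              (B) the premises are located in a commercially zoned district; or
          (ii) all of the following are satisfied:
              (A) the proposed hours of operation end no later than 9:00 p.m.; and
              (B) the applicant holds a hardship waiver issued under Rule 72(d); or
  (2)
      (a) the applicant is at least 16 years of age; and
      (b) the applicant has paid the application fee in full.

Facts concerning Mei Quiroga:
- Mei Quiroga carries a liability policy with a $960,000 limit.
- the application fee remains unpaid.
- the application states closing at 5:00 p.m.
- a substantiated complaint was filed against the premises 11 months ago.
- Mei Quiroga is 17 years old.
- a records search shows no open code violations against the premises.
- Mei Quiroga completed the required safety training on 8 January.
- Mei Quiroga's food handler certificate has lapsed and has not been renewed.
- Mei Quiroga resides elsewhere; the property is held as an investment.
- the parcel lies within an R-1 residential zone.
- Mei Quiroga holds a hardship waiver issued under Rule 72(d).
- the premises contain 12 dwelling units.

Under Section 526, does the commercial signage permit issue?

(i) no complaint in 12 mo. — fails.
(A) no code violations — holds.
(B) ≤ 13 units — met.
(C) safety training — met.
So (ii) is satisfied (T AND T AND T).
(a): F OR T → true.
(b) not (primary residence) — holds.
(A) not (food handler cert.) — met.
(B) commercially zoned — fails.
So (i) is not satisfied (T AND F).
(A) closes by 9 p.m. — met.
(B) hardship waiver — met.
So (ii) is satisfied (T AND T).
(c): F OR T → true.
So (1) is satisfied (T AND T AND T).
(a) age ≥ 16 — satisfied.
(b) fee paid — not satisfied.
(2): T AND F → false.
So Overall is satisfied (T OR F).

Yes — granted.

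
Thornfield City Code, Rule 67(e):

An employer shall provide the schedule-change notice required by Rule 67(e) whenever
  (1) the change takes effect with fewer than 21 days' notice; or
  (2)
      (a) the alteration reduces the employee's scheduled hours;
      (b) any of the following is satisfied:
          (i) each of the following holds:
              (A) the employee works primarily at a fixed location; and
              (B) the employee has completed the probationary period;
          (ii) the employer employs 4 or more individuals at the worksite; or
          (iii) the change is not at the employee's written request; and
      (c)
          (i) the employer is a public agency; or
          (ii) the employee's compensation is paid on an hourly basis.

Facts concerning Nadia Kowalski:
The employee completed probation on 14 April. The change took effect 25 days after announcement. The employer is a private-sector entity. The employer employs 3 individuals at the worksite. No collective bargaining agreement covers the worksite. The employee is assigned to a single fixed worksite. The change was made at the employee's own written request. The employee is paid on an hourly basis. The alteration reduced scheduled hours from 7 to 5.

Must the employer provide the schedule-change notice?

(1) < 21 days' notice — not satisfied.
(a) hours reduced — met.
(A) fixed location — met.
(B) past probation — satisfied.
(i): T AND T → true.
(ii) ≥ 4 at site — not satisfied.
(iii) not employee-requested — fails.
So (b) is satisfied (T OR F OR F).
(i) public agency — not satisfied.
(ii) hourly-paid — met.
(c) = F OR T = true.
So (2) is satisfied (T AND T AND T).
Overall = F OR T = true.

Yes — required.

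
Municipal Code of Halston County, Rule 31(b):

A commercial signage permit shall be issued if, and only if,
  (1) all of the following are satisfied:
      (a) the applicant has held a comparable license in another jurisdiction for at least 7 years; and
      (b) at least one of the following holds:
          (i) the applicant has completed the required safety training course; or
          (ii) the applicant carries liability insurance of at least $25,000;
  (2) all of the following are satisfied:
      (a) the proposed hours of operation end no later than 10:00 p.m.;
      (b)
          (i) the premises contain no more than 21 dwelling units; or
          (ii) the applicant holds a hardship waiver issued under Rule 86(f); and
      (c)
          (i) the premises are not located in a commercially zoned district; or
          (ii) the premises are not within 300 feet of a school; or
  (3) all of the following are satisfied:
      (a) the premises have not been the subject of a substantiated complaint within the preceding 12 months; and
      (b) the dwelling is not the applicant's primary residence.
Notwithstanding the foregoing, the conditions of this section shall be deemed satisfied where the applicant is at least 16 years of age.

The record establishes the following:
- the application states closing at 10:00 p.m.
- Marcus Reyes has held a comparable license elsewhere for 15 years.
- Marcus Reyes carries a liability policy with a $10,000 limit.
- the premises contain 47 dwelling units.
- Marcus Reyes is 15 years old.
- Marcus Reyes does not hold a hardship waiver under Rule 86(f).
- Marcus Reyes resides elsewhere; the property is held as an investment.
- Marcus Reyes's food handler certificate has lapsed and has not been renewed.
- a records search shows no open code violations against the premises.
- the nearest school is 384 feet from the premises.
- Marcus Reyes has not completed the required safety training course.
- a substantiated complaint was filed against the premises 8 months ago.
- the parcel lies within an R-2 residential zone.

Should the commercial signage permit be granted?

(a) prior license ≥ 7 yr — satisfied.
(i) safety training — not satisfied.
(ii) insurance ≥ $25,000 — not satisfied.
(b): F OR F → false.
So (1) is not satisfied (T AND F).
(a) closes by 10 p.m. — satisfied.
(i) ≤ 21 units — not met.
(ii) hardship waiver — not satisfied.
(b) = F OR F = false.
(i) not (commercially zoned) — met.
(ii) ≥300 ft from school — holds.
(c): T OR T → true.
(2): T AND F AND T → false.
(a) no complaint in 12 mo. — fails.
(b) not (primary residence) — holds.
(3) = F AND T = false.
Overall = F OR F OR F = false.
Exception (age ≥ 16) — not satisfied.
Result: main false OR exception false → false.

No — denied.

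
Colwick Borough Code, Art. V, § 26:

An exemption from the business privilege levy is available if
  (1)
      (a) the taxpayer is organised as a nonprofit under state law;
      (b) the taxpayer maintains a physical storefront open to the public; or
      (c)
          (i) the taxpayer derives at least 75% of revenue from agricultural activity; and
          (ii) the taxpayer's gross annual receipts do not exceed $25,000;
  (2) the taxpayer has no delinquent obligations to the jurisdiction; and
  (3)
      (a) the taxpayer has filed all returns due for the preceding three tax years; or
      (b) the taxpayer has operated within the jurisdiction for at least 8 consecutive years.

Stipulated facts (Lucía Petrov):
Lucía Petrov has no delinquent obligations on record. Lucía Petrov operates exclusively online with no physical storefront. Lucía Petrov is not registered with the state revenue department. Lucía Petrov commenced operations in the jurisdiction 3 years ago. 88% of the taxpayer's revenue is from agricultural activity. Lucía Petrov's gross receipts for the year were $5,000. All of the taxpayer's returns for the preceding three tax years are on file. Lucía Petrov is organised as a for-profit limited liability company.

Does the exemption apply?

(a) nonprofit — not met.
(b) has storefront — fails.
(i) ≥75% agricultural — holds.
(ii) receipts ≤ $25,000 — met.
(c): T AND T → true.
(1) = F OR F OR T = true.
(2) no delinquency — holds.
(a) returns current — satisfied.
(b) ≥ 8 yrs in jurisdiction — not satisfied.
(3): T OR F → true.
Overall: T AND T AND T → true.

Yes — exempt.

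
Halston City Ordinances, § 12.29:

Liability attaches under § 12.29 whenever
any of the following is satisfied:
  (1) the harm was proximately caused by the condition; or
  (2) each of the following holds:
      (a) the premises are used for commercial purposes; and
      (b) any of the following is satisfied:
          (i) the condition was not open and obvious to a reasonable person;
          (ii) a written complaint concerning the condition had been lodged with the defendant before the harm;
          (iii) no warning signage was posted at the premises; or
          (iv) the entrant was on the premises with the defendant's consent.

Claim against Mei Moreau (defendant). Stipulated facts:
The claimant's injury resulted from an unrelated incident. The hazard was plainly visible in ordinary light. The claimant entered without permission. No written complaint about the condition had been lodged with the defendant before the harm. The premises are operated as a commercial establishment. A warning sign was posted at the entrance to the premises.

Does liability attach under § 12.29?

(1) proximate cause — not met.
(a) commercial use — met.
(i) not open/obvious — not satisfied.
(ii) complaint lodged — fails.
(iii) no signage posted — not satisfied.
(iv) consent to enter — fails.
So (b) is not satisfied (F OR F OR F OR F).
So (2) is not satisfied (T AND F).
Overall = F OR F = false.

No — not liable.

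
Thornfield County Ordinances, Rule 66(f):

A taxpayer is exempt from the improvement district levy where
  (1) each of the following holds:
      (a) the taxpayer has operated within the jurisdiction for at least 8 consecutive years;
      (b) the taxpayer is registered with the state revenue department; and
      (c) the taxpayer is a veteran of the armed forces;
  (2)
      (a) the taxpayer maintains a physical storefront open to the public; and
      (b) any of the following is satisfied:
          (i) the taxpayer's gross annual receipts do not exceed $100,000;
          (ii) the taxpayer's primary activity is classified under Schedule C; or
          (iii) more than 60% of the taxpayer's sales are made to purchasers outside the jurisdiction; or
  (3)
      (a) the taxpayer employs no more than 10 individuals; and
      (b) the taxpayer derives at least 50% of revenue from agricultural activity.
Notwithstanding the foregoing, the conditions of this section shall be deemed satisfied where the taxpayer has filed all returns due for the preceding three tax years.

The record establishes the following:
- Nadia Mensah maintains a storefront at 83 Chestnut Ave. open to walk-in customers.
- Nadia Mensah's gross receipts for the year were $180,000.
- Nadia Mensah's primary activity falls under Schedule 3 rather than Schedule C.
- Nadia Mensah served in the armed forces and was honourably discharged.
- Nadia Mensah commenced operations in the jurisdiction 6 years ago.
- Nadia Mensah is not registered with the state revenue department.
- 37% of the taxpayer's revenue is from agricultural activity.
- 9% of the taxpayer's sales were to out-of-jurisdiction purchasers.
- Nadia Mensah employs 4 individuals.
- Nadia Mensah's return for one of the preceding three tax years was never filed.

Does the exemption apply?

(a) ≥ 8 yrs in jurisdiction — not met.
(b) state-registered — not met.
(c) veteran — satisfied.
(1) = F AND F AND T = false.
(a) has storefront — met.
(i) receipts ≤ $100,000 — not satisfied.
(ii) Schedule C activity — not satisfied.
(iii) >60% out-of-jur. sales — not met.
So (b) is not satisfied (F OR F OR F).
So (2) is not satisfied (T AND F).
(a) ≤ 10 employees — satisfied.
(b) ≥50% agricultural — not satisfied.
(3) = T AND F = false.
Overall = F OR F OR F = false.
Exception (returns current) — not satisfied.
Result: main false OR exception false → false.

No — not exempt.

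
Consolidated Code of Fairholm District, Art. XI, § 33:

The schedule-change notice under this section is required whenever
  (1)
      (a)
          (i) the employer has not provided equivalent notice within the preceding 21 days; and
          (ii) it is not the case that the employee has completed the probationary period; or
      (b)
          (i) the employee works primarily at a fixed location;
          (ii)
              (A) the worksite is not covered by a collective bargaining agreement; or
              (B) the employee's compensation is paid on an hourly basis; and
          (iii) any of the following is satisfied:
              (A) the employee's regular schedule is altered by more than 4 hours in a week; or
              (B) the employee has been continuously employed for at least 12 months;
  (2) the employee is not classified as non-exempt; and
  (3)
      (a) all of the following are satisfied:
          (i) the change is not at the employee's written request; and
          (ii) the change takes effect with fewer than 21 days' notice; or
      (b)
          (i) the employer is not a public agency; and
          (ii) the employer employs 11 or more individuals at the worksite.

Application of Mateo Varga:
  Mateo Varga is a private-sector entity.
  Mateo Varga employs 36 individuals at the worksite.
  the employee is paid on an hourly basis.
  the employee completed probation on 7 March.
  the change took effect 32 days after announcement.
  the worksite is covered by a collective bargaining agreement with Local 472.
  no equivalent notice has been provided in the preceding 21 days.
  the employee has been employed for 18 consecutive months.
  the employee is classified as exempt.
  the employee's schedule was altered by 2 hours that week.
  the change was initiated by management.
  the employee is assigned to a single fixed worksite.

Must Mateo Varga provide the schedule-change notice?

(i) no recent notice — satisfied.
(ii) not (past probation) — not satisfied.
(a): T AND F → false.
(i) fixed location — met.
(A) no CBA — fails.
(B) hourly-paid — satisfied.
So (ii) is satisfied (F OR T).
(A) schedule shift > 4h — fails.
(B) tenure ≥ 12 mo. — holds.
So (iii) is satisfied (F OR T).
(b): T AND T AND T → true.
So (1) is satisfied (F OR T).
(2) not (non-exempt) — met.
(i) not employee-requested — holds.
(ii) < 21 days' notice — not satisfied.
So (a) is not satisfied (T AND F).
(i) not (public agency) — holds.
(ii) ≥ 11 at site — holds.
(b) = T AND T = true.
So (3) is satisfied (F OR T).
Overall: T AND T AND T → true.

Yes — required.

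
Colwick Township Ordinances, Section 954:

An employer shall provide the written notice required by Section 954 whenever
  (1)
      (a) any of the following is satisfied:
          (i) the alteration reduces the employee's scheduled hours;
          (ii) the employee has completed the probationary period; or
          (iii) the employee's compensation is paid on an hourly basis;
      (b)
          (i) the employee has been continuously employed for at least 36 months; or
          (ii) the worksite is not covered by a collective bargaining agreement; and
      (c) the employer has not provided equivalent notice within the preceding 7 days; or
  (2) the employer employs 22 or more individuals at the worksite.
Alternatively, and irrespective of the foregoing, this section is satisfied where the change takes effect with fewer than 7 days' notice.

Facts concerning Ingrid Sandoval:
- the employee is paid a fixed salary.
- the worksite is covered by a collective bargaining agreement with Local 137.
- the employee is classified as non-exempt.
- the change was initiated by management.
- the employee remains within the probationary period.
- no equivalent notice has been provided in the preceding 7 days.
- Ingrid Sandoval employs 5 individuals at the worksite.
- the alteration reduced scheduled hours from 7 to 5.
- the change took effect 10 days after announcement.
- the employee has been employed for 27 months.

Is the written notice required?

(i) hours reduced — holds.
(ii) past probation — not satisfied.
(iii) hourly-paid — not satisfied.
So (a) is satisfied (T OR F OR F).
(i) tenure ≥ 36 mo. — fails.
(ii) no CBA — not satisfied.
(b) = F OR F = false.
(c) no recent notice — satisfied.
(1): T AND F AND T → false.
(2) ≥ 22 at site — not satisfied.
So Overall is not satisfied (F OR F).
Exception (< 7 days' notice) — not satisfied.
Result: main false OR exception false → false.

No — not required.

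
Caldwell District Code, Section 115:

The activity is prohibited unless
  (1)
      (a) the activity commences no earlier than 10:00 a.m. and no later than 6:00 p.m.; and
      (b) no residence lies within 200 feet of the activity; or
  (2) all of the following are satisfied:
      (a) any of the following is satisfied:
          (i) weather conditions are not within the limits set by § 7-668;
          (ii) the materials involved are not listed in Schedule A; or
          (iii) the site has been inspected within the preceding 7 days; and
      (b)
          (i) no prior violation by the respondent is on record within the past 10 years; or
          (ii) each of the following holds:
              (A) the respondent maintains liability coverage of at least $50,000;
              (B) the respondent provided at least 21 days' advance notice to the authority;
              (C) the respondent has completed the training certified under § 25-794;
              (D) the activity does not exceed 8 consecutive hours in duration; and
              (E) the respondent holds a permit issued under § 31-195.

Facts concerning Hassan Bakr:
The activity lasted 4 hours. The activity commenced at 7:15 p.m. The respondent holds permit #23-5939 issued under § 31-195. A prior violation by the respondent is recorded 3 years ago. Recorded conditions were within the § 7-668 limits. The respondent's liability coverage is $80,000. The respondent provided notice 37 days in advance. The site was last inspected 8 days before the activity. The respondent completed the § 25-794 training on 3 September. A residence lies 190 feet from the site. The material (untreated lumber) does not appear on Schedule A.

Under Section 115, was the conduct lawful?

(a) start within hours — fails.
(b) no residence in 200 ft — fails.
(1) = F AND F = false.
(i) not (weather ok) — not satisfied.
(ii) not (Schedule A material) — met.
(iii) site inspected — not met.
(a) = F OR T OR F = true.
(i) no prior violation — fails.
(A) coverage ≥ $50,000 — holds.
(B) ≥21 days' notice — met.
(C) training certified — holds.
(D) ≤ 8 hrs duration — holds.
(E) holds permit — holds.
So (ii) is satisfied (T AND T AND T AND T AND T).
(b): F OR T → true.
(2): T AND T → true.
Overall = F OR T = true.

Yes — lawful.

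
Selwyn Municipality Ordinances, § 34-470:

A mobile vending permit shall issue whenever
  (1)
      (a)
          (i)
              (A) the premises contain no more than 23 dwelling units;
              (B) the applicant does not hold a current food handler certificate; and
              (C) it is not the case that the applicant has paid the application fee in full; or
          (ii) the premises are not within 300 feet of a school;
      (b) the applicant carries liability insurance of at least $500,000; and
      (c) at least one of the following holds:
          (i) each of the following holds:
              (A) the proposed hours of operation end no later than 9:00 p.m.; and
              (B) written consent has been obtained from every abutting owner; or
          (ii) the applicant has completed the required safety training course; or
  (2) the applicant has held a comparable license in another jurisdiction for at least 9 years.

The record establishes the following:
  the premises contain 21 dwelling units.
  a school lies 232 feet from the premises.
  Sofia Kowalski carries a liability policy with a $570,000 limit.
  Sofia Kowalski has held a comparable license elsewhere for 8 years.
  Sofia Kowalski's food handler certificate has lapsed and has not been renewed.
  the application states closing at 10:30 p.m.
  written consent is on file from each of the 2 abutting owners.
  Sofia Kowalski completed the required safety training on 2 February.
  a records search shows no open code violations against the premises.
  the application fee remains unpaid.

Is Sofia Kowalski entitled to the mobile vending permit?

Yes — granted.

(A) ≤ 23 units — satisfied.
(B) not (food handler cert.) — holds.
(C) not (fee paid) — holds.
(i) = T AND T AND T = true.
(ii) ≥300 ft from school — fails.
So (a) is satisfied (T OR F).
(b) insurance ≥ $500,000 — satisfied.
(A) closes by 9 p.m. — fails.
(B) all abutters consent — met.
(i) = F AND T = false.
(ii) safety training — met.
(c): F OR T → true.
(1): T AND T AND T → true.
(2) prior license ≥ 9 yr — not satisfied.
Overall: T OR F → true.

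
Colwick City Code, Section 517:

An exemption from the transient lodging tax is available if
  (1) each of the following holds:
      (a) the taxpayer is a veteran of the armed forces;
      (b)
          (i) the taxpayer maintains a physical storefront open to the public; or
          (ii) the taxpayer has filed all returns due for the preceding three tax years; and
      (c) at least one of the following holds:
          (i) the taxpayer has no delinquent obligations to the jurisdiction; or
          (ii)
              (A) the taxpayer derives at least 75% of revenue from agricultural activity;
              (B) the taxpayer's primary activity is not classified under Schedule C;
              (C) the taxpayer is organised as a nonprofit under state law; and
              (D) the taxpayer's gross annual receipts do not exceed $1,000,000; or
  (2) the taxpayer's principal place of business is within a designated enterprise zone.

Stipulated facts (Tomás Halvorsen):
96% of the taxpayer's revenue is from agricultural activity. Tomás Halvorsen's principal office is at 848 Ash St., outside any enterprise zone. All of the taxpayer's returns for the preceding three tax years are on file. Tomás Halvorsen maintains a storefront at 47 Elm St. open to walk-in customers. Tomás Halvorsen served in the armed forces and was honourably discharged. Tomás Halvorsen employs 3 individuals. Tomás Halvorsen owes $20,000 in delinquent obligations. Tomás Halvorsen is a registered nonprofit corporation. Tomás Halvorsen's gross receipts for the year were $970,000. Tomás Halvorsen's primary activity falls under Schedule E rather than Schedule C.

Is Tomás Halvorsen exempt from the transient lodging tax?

Yes — exempt.

(a) veteran — holds.
(i) has storefront — satisfied.
(ii) returns current — met.
So (b) is satisfied (T OR T).
(i) no delinquency — fails.
(A) ≥75% agricultural — met.
(B) not (Schedule C activity) — satisfied.
(C) nonprofit — satisfied.
(D) receipts ≤ $1,000,000 — satisfied.
(ii): T AND T AND T AND T → true.
So (c) is satisfied (F OR T).
So (1) is satisfied (T AND T AND T).
(2) in enterprise zone — fails.
Overall: T OR F → true.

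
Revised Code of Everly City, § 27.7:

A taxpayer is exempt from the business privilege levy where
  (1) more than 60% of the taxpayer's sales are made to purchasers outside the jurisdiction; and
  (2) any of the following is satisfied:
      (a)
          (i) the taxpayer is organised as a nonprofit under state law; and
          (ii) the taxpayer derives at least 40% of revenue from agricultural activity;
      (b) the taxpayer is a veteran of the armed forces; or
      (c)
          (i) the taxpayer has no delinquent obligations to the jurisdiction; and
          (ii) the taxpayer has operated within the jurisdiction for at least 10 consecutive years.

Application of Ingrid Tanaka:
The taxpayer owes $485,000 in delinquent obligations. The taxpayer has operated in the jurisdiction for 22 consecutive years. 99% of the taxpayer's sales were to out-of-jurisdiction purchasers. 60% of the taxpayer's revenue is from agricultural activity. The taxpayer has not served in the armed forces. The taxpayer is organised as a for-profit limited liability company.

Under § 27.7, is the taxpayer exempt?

No — not exempt.

(1) >60% out-of-jur. sales — holds.
(i) nonprofit — not satisfied.
(ii) ≥40% agricultural — met.
(a): F AND T → false.
(b) veteran — not met.
(i) no delinquency — not satisfied.
(ii) ≥ 10 yrs in jurisdiction — satisfied.
(c): F AND T → false.
So (2) is not satisfied (F OR F OR F).
So Overall is not satisfied (T AND F).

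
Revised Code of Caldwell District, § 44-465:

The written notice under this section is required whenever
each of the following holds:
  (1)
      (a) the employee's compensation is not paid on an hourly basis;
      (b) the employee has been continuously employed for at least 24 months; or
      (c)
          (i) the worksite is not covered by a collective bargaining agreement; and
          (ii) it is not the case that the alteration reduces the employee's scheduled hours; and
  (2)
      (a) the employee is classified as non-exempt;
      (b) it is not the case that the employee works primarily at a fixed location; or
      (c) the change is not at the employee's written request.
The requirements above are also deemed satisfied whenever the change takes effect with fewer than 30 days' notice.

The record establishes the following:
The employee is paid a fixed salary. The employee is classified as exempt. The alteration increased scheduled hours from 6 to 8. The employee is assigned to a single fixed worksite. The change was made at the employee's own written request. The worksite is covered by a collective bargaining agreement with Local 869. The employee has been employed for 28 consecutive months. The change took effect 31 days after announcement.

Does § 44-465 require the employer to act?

No — not required.

(a) not (hourly-paid) — met.
(b) tenure ≥ 24 mo. — satisfied.
(i) no CBA — fails.
(ii) not (hours reduced) — satisfied.
(c) = F AND T = false.
(1): T OR T OR F → true.
(a) non-exempt — not met.
(b) not (fixed location) — fails.
(c) not employee-requested — fails.
(2): F OR F OR F → false.
So Overall is not satisfied (T AND F).
Exception (< 30 days' notice) — not satisfied.
Result: main false OR exception false → false.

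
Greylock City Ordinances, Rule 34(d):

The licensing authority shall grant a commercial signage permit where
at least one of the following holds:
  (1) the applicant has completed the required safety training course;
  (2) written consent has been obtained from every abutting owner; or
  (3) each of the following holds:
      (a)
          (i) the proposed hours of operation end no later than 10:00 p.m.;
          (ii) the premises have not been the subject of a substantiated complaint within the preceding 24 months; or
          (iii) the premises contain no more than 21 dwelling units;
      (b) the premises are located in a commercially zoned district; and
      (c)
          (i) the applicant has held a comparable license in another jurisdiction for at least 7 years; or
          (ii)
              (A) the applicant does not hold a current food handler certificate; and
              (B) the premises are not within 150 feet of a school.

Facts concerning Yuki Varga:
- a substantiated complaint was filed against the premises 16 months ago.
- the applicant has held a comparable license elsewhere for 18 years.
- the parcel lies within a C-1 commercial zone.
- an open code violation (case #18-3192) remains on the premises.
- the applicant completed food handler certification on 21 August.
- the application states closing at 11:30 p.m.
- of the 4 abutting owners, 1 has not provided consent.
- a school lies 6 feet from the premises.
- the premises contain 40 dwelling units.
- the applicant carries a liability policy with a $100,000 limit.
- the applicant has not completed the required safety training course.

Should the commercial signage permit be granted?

(1) safety training — not satisfied.
(2) all abutters consent — fails.
(i) closes by 10 p.m. — not met.
(ii) no complaint in 24 mo. — not satisfied.
(iii) ≤ 21 units — not met.
(a): F OR F OR F → false.
(b) commercially zoned — holds.
(i) prior license ≥ 7 yr — satisfied.
(A) not (food handler cert.) — fails.
(B) ≥150 ft from school — fails.
(ii) = F AND F = false.
(c): T OR F → true.
(3): F AND T AND T → false.
So Overall is not satisfied (F OR F OR F).

No — denied.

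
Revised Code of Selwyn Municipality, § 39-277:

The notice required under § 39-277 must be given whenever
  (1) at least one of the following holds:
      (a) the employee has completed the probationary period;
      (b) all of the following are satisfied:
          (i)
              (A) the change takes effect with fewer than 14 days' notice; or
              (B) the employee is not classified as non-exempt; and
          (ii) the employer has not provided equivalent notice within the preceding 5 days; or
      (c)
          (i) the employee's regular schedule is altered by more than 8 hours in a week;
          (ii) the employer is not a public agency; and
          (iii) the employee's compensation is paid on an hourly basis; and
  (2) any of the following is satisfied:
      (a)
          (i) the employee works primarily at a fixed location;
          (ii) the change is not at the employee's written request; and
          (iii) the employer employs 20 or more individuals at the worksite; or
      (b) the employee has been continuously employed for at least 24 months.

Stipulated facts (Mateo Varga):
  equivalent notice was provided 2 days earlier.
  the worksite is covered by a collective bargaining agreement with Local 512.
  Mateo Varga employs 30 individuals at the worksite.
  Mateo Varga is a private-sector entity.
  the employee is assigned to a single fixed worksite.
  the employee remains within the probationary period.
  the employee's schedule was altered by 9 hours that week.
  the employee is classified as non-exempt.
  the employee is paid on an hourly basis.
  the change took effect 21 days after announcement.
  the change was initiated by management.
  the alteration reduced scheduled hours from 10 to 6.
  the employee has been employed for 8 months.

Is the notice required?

Yes — required.

(a) past probation — not met.
(A) < 14 days' notice — fails.
(B) not (non-exempt) — not satisfied.
(i) = F OR F = false.
(ii) no recent notice — fails.
So (b) is not satisfied (F AND F).
(i) schedule shift > 8h — met.
(ii) not (public agency) — satisfied.
(iii) hourly-paid — met.
So (c) is satisfied (T AND T AND T).
(1) = F OR F OR T = true.
(i) fixed location — holds.
(ii) not employee-requested — satisfied.
(iii) ≥ 20 at site — met.
(a): T AND T AND T → true.
(b) tenure ≥ 24 mo. — not satisfied.
(2) = T OR F = true.
Overall = T AND T = true.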